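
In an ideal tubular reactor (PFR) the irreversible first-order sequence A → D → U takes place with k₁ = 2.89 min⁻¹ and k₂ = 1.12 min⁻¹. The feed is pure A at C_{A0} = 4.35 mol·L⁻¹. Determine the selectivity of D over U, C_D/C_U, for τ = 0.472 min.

For first-order series with pure A initially, C_D(τ) = k₁C_{A0}/(k₂−k₁)·(e^(−k₁τ) − e^(−k₂τ)).
e^(−k₁τ) = e^(−2.89×0.472) = e^(−1.364) = 0.2556; e^(−k₂τ) = e^(−0.5286) = 0.5894.
C_D = 2.89×4.35/(1.12−2.89) × (0.2556−0.5894) = (-7.103)×(-0.3338) = 2.371 mol·L⁻¹.
C_A = C_{A0}e^(−k₁τ) = 1.112 mol·L⁻¹, so C_U = C_{A0}−C_A−C_D = 0.8673 mol·L⁻¹; C_D/C_U = 2.73.

2.73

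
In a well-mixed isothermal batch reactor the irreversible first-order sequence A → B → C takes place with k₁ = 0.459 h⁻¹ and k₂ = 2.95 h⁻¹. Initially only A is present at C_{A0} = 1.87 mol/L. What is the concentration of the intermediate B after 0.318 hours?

0.163 mol/L

For first-order series with pure A initially, C_B(t) = k₁C_{A0}/(k₂−k₁)·(e^(−k₁t) − e^(−k₂t)).
e^(−k₁t) = e^(−0.459×0.318) = e^(−0.1460) = 0.8642; e^(−k₂t) = e^(−0.9381) = 0.3914.
C_B = 0.459×1.87/(2.95−0.459) × (0.8642−0.3914) = 0.3446×0.4728 = 0.1629 mol/L.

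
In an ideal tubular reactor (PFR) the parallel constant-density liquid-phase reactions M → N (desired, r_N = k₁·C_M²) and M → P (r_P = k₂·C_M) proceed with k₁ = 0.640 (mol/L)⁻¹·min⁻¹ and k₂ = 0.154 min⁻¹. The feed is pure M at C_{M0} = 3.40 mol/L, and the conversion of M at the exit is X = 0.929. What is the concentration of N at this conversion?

2.67 mol/L

C_M = C_{M0}(1−X) = 0.2414 mol/L.
Along a PFR/batch, dC_P/dC_M = −r_P/(r_N+r_P) = −k₂/(k₂+k₁·C_M).
Integrating from C_{M0} to C_M: C_P = (0.154/0.640)·ln[(0.154+0.640·3.40)/(0.154+0.640·0.241)] = 0.2406·ln(2.330/0.3085) = 0.4865 mol/L.
Then C_N = (C_{M0}−C_M) − C_P = 3.159 − 0.4865 = 2.672 mol/L.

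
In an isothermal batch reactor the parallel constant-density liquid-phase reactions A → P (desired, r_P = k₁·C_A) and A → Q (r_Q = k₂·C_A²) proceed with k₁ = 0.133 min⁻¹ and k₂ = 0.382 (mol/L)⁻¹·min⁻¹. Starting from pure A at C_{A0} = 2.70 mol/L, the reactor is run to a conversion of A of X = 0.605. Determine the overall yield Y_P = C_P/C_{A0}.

0.0990

C_A = C_{A0}(1−X) = 1.067 mol/L.
Along a PFR/batch, dC_P/dC_A = −r_P/(r_P+r_Q) = −k₁/(k₁+k₂·C_A).
Integrating from C_{A0} to C_A: C_P = (0.133/0.382)·ln[(0.133+0.382·2.70)/(0.133+0.382·1.07)] = 0.3482·ln(1.164/0.5404) = 0.2673 mol/L.
Y_P = C_P/C_{A0} = 0.2673/2.70 = 0.0990.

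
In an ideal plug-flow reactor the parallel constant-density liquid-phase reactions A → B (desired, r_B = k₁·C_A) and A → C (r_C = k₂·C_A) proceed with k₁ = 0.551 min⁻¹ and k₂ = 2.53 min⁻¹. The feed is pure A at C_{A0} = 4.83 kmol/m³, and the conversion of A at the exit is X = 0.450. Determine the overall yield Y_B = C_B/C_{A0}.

0.0805

C_A = C_{A0}(1−X) = 2.657 kmol/m³.
Both paths are first order in A, so the instantaneous fraction to B is constant: dC_B/d(−C_A) = k₁/(k₁+k₂) = 0.1788.
C_B = 0.1788·(C_{A0}−C_A) = 0.1788×2.173 = 0.389 kmol/m³.
Y_B = C_B/C_{A0} = 0.3887/4.83 = 0.0805.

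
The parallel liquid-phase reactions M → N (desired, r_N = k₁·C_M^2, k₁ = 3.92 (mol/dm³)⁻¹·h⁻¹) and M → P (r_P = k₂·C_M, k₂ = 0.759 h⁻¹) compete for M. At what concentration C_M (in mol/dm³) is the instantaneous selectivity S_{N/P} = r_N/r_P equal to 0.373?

S_{N/P} = (k₁/k₂)·C_M ⇒ C_M = S·k₂/k₁.
= 0.373×0.759/3.92 = 0.0722 mol/dm³.

0.0722 mol/dm³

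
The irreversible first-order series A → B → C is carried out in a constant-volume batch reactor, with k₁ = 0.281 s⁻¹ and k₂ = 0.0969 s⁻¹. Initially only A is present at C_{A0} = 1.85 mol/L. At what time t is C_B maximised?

The intermediate peaks when r₁ = r₂, i.e. k₁e^(−k₁t) = k₂e^(−k₂t), giving t_opt = ln(k₂/k₁)/(k₂−k₁).
= ln(0.0969/0.281)/(0.0969−0.281) = ln(0.3448)/-0.1841 = -1.065/-0.1841 = 5.78 s.

5.78 s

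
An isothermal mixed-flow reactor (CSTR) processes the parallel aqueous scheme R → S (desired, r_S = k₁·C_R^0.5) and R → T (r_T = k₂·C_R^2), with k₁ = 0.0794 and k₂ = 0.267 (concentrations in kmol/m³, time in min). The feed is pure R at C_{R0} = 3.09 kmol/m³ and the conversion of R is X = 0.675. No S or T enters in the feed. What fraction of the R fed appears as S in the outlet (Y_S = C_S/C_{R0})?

0.154

Exit C_R = C_{R0}(1−X) = 3.09×0.325 = 1.004 kmol/m³.
In a CSTR the entire volume is at exit conditions, so r_S = 0.0794×1.004^0.5 = 0.07957 and r_T = 0.267×1.004^2 = 0.2693.
Fraction of consumed R going to S: r_S/(r_S+r_T) = 0.2281.
C_S = 0.2281·C_{R0}·X = 0.2281×3.09×0.675 = 0.476 kmol/m³; Y_S = C_S/C_{R0} = 0.154.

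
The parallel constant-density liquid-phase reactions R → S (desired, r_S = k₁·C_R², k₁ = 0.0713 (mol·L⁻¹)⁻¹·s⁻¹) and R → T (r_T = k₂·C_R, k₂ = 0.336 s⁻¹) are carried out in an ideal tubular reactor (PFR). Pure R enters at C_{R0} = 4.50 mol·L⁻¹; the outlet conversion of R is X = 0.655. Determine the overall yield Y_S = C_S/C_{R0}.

C_R = C_{R0}(1−X) = 1.552 mol·L⁻¹.
Along a PFR/batch, dC_T/dC_R = −r_T/(r_S+r_T) = −k₂/(k₂+k₁·C_R).
Integrating from C_{R0} to C_R: C_T = (0.336/0.0713)·ln[(0.336+0.0713·4.50)/(0.336+0.0713·1.55)] = 4.712·ln(0.6569/0.4467) = 1.817 mol·L⁻¹.
Then C_S = (C_{R0}−C_R) − C_T = 2.948 − 1.817 = 1.130 mol·L⁻¹.
Y_S = C_S/C_{R0} = 1.130/4.50 = 0.251.

0.251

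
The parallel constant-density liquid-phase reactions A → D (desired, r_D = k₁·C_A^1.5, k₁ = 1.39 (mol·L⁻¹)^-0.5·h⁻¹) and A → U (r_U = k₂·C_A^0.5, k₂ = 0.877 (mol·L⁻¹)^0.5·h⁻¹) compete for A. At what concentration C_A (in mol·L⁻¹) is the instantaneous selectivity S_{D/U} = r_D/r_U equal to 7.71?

S_{D/U} = (k₁/k₂)·C_A ⇒ C_A = S·k₂/k₁.
= 7.71×0.877/1.39 = 4.86 mol·L⁻¹.

4.86 mol·L⁻¹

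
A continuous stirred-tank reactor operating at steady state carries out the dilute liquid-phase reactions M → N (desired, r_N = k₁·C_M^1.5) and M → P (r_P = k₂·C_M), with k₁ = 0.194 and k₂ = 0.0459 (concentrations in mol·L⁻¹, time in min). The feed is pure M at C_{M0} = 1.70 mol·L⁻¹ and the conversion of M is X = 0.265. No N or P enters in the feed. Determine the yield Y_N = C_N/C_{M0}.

Exit C_M = C_{M0}(1−X) = 1.70×0.735 = 1.250 mol·L⁻¹.
Rates in a CSTR are evaluated at the outlet concentration: r_N = 0.194×1.250^1.5 = 0.2710, r_P = 0.0459×1.250 = 0.05735.
Fraction of consumed M going to N: r_N/(r_N+r_P) = 0.8253.
C_N = 0.8253·C_{M0}·X = 0.8253×1.70×0.265 = 0.372 mol·L⁻¹; Y_N = C_N/C_{M0} = 0.219.

0.219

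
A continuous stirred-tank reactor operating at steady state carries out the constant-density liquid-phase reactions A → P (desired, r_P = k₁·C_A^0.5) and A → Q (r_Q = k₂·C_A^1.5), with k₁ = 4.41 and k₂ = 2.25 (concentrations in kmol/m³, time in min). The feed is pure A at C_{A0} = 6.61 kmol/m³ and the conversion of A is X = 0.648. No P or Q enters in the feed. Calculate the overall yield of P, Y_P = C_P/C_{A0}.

Exit C_A = C_{A0}(1−X) = 6.61×0.352 = 2.327 kmol/m³.
In a CSTR the entire volume is at exit conditions, so r_P = 4.41×2.327^0.5 = 6.727 and r_Q = 2.25×2.327^1.5 = 7.985.
Fraction of consumed A going to P: r_P/(r_P+r_Q) = 0.4572.
C_P = 0.4572·C_{A0}·X = 0.4572×6.61×0.648 = 1.96 kmol/m³; Y_P = C_P/C_{A0} = 0.296.

0.296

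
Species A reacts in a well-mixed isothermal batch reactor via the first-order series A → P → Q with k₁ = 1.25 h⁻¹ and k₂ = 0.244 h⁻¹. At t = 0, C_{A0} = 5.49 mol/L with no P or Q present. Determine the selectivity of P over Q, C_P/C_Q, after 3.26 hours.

1.22

For first-order series with pure A initially, C_P(t) = k₁C_{A0}/(k₂−k₁)·(e^(−k₁t) − e^(−k₂t)).
e^(−k₁t) = e^(−1.25×3.26) = e^(−4.075) = 0.01699; e^(−k₂t) = e^(−0.7954) = 0.4514.
C_P = 1.25×5.49/(0.244−1.25) × (0.01699−0.4514) = (-6.822)×(-0.4344) = 2.963 mol/L.
C_A = C_{A0}e^(−k₁t) = 0.09329 mol/L, so C_Q = C_{A0}−C_A−C_P = 2.433 mol/L; C_P/C_Q = 1.22.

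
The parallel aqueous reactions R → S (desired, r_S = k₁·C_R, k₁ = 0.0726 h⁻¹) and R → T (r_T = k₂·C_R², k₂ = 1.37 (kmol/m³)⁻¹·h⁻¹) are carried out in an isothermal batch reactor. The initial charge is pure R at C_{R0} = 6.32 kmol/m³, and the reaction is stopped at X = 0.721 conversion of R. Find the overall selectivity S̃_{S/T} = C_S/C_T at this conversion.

0.0148

C_R = C_{R0}(1−X) = 1.763 kmol/m³.
Along a PFR/batch, dC_S/dC_R = −r_S/(r_S+r_T) = −k₁/(k₁+k₂·C_R).
Integrating from C_{R0} to C_R: C_S = (0.0726/1.37)·ln[(0.0726+1.37·6.32)/(0.0726+1.37·1.76)] = 0.05299·ln(8.731/2.488) = 0.06652 kmol/m³.
C_T = (C_{R0}−C_R)−C_S = 4.490 kmol/m³; S̃_{S/T} = 0.06652/4.490 = 0.0148.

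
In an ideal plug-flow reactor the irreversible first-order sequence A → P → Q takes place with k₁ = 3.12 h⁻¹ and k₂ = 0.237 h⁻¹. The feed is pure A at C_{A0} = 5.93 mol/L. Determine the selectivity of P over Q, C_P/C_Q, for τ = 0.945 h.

Solving the coupled first-order balances gives C_P(τ) = [k₁/(k₂−k₁)]·C_{A0}·(e^(−k₁τ) − e^(−k₂τ)).
e^(−k₁τ) = e^(−3.12×0.945) = e^(−2.948) = 0.05242; e^(−k₂τ) = e^(−0.2240) = 0.7993.
C_P = 3.12×5.93/(0.237−3.12) × (0.05242−0.7993) = (-6.417)×(-0.7469) = 4.793 mol/L.
C_A = C_{A0}e^(−k₁τ) = 0.3109 mol/L, so C_Q = C_{A0}−C_A−C_P = 0.8258 mol/L; C_P/C_Q = 5.80.

5.80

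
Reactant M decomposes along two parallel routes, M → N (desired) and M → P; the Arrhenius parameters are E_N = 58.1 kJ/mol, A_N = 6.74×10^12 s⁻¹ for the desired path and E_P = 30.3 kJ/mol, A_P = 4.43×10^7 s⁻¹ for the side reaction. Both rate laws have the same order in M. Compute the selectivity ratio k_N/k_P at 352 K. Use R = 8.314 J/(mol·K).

11.4

With equal orders, S_{N/P} = k_N/k_P = (A_N/A_P)·exp[(E_P−E_N)/(RT)].
(E_P−E_N)/(RT) = (30.3−58.1)×10³/(8.314×352) = -27800/2927 = -9.499.
k_N/k_P = (6.74×10^12/4.43×10^7)·exp(-9.499) = 1.521×10^5 × 7.490×10^-5 = 11.4.
Since E_N > E_P, raising the temperature improves selectivity toward N.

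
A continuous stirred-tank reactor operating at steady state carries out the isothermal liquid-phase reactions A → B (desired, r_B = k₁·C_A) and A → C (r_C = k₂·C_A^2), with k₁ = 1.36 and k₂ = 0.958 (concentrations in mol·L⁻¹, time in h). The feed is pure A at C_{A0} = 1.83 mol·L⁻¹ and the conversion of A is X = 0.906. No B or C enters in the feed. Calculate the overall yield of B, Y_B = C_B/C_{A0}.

Exit C_A = C_{A0}(1−X) = 1.83×0.0940 = 0.1720 mol·L⁻¹.
In a CSTR the entire volume is at exit conditions, so r_B = 1.36×0.1720 = 0.2339 and r_C = 0.958×0.1720^2 = 0.02835.
Fraction of consumed A going to B: r_B/(r_B+r_C) = 0.8919.
C_B = 0.8919·C_{A0}·X = 0.8919×1.83×0.906 = 1.48 mol·L⁻¹; Y_B = C_B/C_{A0} = 0.808.

0.808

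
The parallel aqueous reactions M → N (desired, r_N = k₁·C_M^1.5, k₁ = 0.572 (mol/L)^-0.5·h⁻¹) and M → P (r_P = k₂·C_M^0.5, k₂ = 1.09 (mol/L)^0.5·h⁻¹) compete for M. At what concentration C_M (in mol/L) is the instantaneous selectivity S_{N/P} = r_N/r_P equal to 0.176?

S_{N/P} = (k₁/k₂)·C_M ⇒ C_M = S·k₂/k₁.
= 0.176×1.09/0.572 = 0.335 mol/L.

0.335 mol/L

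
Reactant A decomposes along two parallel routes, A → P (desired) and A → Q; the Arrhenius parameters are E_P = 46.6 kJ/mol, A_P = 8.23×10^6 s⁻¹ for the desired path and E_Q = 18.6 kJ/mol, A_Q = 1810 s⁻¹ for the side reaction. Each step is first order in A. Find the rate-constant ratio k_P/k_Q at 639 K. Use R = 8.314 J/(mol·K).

With equal orders, S_{P/Q} = k_P/k_Q = (A_P/A_Q)·exp[(E_Q−E_P)/(RT)].
(E_Q−E_P)/(RT) = (18.6−46.6)×10³/(8.314×639) = -28000/5313 = -5.270.
k_P/k_Q = (8.23×10^6/1810)·exp(-5.270) = 4547 × 0.005141 = 23.4.
Since E_P > E_Q, raising the temperature improves selectivity toward P.

23.4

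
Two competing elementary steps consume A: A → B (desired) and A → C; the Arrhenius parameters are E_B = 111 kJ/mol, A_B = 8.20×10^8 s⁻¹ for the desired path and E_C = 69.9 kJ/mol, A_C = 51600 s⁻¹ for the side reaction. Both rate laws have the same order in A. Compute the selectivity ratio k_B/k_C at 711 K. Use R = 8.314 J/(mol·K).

Since both paths have the same order in A, the concentration cancels and S_{B/C} = k_B/k_C = (A_B/A_C)·exp[(E_C−E_B)/(RT)].
(E_C−E_B)/(RT) = (69.9−111)×10³/(8.314×711) = -41100/5911 = -6.953.
k_B/k_C = (8.20×10^8/51600)·exp(-6.953) = 15891 × 9.559×10^-4 = 15.2.

15.2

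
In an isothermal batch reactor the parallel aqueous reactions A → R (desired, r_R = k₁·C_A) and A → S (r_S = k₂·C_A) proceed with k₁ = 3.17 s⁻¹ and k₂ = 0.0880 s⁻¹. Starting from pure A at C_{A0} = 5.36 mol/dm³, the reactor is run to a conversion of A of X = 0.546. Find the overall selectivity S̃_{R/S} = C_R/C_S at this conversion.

C_A = C_{A0}(1−X) = 2.433 mol/dm³.
Both paths are first order in A, so the instantaneous fraction to R is constant: dC_R/d(−C_A) = k₁/(k₁+k₂) = 0.9730.
C_R = 0.9730·(C_{A0}−C_A) = 0.9730×2.927 = 2.85 mol/dm³.
C_S = (C_{A0}−C_A)−C_R = 0.07905 mol/dm³; S̃_{R/S} = 2.848/0.07905 = 36.0.

36.0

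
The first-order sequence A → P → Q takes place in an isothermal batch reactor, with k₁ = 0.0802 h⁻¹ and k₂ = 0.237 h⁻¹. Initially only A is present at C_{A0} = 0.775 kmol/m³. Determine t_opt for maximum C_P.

6.91 h

For first-order series the maximum of C_P occurs at t_opt = ln(k₂/k₁)/(k₂−k₁).
= ln(0.237/0.0802)/(0.237−0.0802) = ln(2.955)/0.1568 = 1.084/0.1568 = 6.91 h.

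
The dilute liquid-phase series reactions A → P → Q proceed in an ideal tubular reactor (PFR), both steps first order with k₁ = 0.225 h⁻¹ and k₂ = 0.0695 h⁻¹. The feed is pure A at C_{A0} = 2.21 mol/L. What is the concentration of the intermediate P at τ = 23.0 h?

For first-order series with pure A initially, C_P(τ) = k₁C_{A0}/(k₂−k₁)·(e^(−k₁τ) − e^(−k₂τ)).
e^(−k₁τ) = e^(−0.225×23.0) = e^(−5.175) = 0.005656; e^(−k₂τ) = e^(−1.599) = 0.2022.
C_P = 0.225×2.21/(0.0695−0.225) × (0.005656−0.2022) = (-3.198)×(-0.1965) = 0.6285 mol/L.

0.628 mol/L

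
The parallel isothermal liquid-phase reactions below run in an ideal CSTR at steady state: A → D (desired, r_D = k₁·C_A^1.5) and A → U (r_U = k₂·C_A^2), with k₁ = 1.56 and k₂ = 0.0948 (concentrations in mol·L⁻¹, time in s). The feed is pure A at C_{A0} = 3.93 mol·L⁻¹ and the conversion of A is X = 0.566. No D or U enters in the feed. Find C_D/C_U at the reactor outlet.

Exit C_A = C_{A0}(1−X) = 3.93×0.434 = 1.706 mol·L⁻¹.
In a CSTR the entire volume is at exit conditions, so r_D = 1.56×1.706^1.5 = 3.475 and r_U = 0.0948×1.706^2 = 0.2758.
Overall selectivity = C_D/C_U = r_Dτ/(r_Uτ) = r_D/r_U = 12.6.

12.6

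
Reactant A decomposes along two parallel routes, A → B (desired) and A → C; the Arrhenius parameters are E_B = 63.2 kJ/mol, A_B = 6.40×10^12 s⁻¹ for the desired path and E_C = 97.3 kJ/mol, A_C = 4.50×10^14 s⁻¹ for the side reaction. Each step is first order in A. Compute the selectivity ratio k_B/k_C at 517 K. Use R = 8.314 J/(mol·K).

39.7

k_B/k_C = (A_B/A_C)·exp[−(E_B−E_C)/(RT)] = (A_B/A_C)·exp[(E_C−E_B)/(RT)].
(E_C−E_B)/(RT) = (97.3−63.2)×10³/(8.314×517) = 34100/4298 = 7.933.
k_B/k_C = (6.40×10^12/4.50×10^14)·exp(7.933) = 0.01422 × 2789 = 39.7.
Since E_B < E_C, lowering the temperature improves selectivity toward B.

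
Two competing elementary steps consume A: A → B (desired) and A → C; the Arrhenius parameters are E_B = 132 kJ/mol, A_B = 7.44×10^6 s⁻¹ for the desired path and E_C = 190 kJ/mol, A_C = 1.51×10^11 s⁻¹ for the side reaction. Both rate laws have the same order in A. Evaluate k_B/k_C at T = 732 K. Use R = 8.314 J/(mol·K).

Since both paths have the same order in A, the concentration cancels and S_{B/C} = k_B/k_C = (A_B/A_C)·exp[(E_C−E_B)/(RT)].
(E_C−E_B)/(RT) = (190−132)×10³/(8.314×732) = 58000/6086 = 9.530.
k_B/k_C = (7.44×10^6/1.51×10^11)·exp(9.530) = 4.927×10^-5 × 13771 = 0.679.
Since E_B < E_C, lowering the temperature improves selectivity toward B.

0.679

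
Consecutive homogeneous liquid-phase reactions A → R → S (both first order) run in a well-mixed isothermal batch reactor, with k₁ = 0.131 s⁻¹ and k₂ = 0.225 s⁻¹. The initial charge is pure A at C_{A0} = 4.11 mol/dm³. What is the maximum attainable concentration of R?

1.13 mol/dm³

At the optimum, C_{R,max}/C_{A0} = (k₁/k₂)^[k₂/(k₂−k₁)].
= (0.131/0.225)^(0.225/(0.225−0.131)) = (0.5822)^(2.394) = 0.2740.
C_{R,max} = 0.2740×4.11 = 1.13 mol/dm³.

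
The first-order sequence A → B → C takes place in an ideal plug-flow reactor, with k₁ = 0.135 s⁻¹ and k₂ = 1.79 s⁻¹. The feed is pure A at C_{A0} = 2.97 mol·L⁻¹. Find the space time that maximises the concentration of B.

1.56 s

Setting dC_B/dτ = 0 gives τ_opt = ln(k₂/k₁)/(k₂−k₁).
= ln(1.79/0.135)/(1.79−0.135) = ln(13.26)/1.655 = 2.585/1.655 = 1.56 s.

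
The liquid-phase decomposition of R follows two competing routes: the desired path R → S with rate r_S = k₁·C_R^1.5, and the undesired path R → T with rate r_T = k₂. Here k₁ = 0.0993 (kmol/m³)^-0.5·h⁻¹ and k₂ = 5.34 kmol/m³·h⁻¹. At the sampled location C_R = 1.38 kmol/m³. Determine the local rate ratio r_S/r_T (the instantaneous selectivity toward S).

0.0301

S_{S/T} = r_S/r_T = (k₁·C_R^1.5)/(k₂) = (k₁/k₂)·C_R^1.5.
= (0.0993×1.380^1.5) / (5.34) = 0.1610/5.340 = 0.0301.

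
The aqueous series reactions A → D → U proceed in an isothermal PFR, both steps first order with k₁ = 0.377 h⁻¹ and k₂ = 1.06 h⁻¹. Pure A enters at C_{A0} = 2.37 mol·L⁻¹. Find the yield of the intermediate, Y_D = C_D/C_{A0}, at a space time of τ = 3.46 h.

0.136

Solving the coupled first-order balances gives C_D(τ) = [k₁/(k₂−k₁)]·C_{A0}·(e^(−k₁τ) − e^(−k₂τ)).
e^(−k₁τ) = e^(−0.377×3.46) = e^(−1.304) = 0.2713; e^(−k₂τ) = e^(−3.668) = 0.02554.
C_D = 0.377×2.37/(1.06−0.377) × (0.2713−0.02554) = 1.308×0.2458 = 0.3215 mol·L⁻¹.
Y_D = C_D/C_{A0} = 0.3215/2.37 = 0.136.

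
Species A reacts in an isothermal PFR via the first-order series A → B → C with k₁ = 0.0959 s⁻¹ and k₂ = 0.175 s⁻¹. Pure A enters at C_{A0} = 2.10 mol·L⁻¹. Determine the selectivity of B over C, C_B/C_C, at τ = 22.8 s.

The intermediate concentration in a first-order A→B→C sequence is C_B = k₁C_{A0}(e^(−k₁τ) − e^(−k₂τ))/(k₂−k₁).
e^(−k₁τ) = e^(−0.0959×22.8) = e^(−2.187) = 0.1123; e^(−k₂τ) = e^(−3.990) = 0.01850.
C_B = 0.0959×2.10/(0.175−0.0959) × (0.1123−0.01850) = 2.546×0.09381 = 0.2388 mol·L⁻¹.
C_A = C_{A0}e^(−k₁τ) = 0.2358 mol·L⁻¹, so C_C = C_{A0}−C_A−C_B = 1.625 mol·L⁻¹; C_B/C_C = 0.147.

0.147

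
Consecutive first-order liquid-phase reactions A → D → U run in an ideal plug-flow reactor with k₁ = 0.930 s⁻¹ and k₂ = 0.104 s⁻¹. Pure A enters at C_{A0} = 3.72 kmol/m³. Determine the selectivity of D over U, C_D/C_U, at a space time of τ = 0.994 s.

16.4

For first-order series with pure A initially, C_D(τ) = k₁C_{A0}/(k₂−k₁)·(e^(−k₁τ) − e^(−k₂τ)).
e^(−k₁τ) = e^(−0.930×0.994) = e^(−0.9244) = 0.3968; e^(−k₂τ) = e^(−0.1034) = 0.9018.
C_D = 0.930×3.72/(0.104−0.930) × (0.3968−0.9018) = (-4.188)×(-0.5050) = 2.115 kmol/m³.
C_A = C_{A0}e^(−k₁τ) = 1.476 kmol/m³, so C_U = C_{A0}−C_A−C_D = 0.1288 kmol/m³; C_D/C_U = 16.4.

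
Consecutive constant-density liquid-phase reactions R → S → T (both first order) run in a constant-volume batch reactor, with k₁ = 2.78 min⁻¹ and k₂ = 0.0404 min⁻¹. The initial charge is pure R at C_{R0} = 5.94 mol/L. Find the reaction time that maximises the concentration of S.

The intermediate peaks when r₁ = r₂, i.e. k₁e^(−k₁t) = k₂e^(−k₂t), giving t_opt = ln(k₂/k₁)/(k₂−k₁).
= ln(0.0404/2.78)/(0.0404−2.78) = ln(0.01453)/-2.740 = -4.231/-2.740 = 1.54 min.

1.54 min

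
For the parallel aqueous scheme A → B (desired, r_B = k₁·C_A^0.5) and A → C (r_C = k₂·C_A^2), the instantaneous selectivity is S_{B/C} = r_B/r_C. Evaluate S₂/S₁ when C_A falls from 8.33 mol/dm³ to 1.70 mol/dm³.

10.8

S_{B/C} = (k₁/k₂)·C_A^-1.5, so S₂/S₁ = (C_{A,2}/C_{A,1})^-1.5.
= (1.70/8.33)^(-1.5) = (0.2041)^(-1.5) = 10.8.
Selectivity toward B rises as C_A falls — low-concentration operation is favoured.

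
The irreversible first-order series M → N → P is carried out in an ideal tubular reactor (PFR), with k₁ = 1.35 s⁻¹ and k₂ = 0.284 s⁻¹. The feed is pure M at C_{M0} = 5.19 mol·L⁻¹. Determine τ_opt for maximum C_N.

1.46 s

The intermediate peaks when r₁ = r₂, i.e. k₁e^(−k₁τ) = k₂e^(−k₂τ), giving τ_opt = ln(k₂/k₁)/(k₂−k₁).
= ln(0.284/1.35)/(0.284−1.35) = ln(0.2104)/-1.066 = -1.559/-1.066 = 1.46 s.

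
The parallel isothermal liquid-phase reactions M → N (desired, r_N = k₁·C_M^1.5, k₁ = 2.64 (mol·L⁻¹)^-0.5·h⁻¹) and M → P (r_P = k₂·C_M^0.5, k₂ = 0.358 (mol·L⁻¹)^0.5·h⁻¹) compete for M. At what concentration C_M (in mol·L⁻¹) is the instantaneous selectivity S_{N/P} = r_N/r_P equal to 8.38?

S_{N/P} = (k₁/k₂)·C_M ⇒ C_M = S·k₂/k₁.
= 8.38×0.358/2.64 = 1.14 mol·L⁻¹.

1.14 mol·L⁻¹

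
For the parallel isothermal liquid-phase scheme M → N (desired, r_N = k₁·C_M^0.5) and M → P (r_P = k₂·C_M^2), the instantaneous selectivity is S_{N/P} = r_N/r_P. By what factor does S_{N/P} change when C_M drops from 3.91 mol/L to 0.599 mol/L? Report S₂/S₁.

16.7

S_{N/P} = (k₁/k₂)·C_M^-1.5, so S₂/S₁ = (C_{M,2}/C_{M,1})^-1.5.
= (0.599/3.91)^(-1.5) = (0.1532)^(-1.5) = 16.7.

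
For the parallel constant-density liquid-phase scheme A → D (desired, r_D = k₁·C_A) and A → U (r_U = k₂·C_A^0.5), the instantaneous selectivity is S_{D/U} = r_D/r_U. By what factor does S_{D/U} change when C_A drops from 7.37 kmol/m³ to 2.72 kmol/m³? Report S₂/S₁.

S_{D/U} = (k₁/k₂)·C_A^0.5, so S₂/S₁ = (C_{A,2}/C_{A,1})^0.5.
= (2.72/7.37)^0.5 = (0.3691)^0.5 = 0.608.

0.608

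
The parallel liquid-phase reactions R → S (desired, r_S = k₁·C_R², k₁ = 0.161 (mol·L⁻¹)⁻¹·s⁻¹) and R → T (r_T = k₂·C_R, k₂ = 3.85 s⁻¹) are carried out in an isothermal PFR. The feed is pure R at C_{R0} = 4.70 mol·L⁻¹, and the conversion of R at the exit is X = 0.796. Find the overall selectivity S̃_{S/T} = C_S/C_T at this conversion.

C_R = C_{R0}(1−X) = 0.9588 mol·L⁻¹.
Along a PFR/batch, dC_T/dC_R = −r_T/(r_S+r_T) = −k₂/(k₂+k₁·C_R).
Integrating from C_{R0} to C_R: C_T = (3.85/0.161)·ln[(3.85+0.161·4.70)/(3.85+0.161·0.959)] = 23.91·ln(4.607/4.004) = 3.351 mol·L⁻¹.
Then C_S = (C_{R0}−C_R) − C_T = 3.741 − 3.351 = 0.3904 mol·L⁻¹.
S̃_{S/T} = C_S/C_T = 0.3904/3.351 = 0.116.

0.116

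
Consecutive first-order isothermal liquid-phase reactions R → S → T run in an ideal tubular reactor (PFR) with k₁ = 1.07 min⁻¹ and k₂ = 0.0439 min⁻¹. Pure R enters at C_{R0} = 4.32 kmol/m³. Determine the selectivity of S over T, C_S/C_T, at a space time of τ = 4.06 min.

6.71

Solving the coupled first-order balances gives C_S(τ) = [k₁/(k₂−k₁)]·C_{R0}·(e^(−k₁τ) − e^(−k₂τ)).
e^(−k₁τ) = e^(−1.07×4.06) = e^(−4.344) = 0.01298; e^(−k₂τ) = e^(−0.1782) = 0.8367.
C_S = 1.07×4.32/(0.0439−1.07) × (0.01298−0.8367) = (-4.505)×(-0.8238) = 3.711 kmol/m³.
C_R = C_{R0}e^(−k₁τ) = 0.05608 kmol/m³, so C_T = C_{R0}−C_R−C_S = 0.5530 kmol/m³; C_S/C_T = 6.71.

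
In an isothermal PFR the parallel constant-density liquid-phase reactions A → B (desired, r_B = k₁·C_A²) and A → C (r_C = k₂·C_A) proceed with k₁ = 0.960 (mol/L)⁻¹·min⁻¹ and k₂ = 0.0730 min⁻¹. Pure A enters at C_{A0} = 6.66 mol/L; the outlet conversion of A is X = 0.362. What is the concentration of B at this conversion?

2.38 mol/L

C_A = C_{A0}(1−X) = 4.249 mol/L.
Along a PFR/batch, dC_C/dC_A = −r_C/(r_B+r_C) = −k₂/(k₂+k₁·C_A).
Integrating from C_{A0} to C_A: C_C = (0.0730/0.960)·ln[(0.0730+0.960·6.66)/(0.0730+0.960·4.25)] = 0.07604·ln(6.467/4.152) = 0.03369 mol/L.
Then C_B = (C_{A0}−C_A) − C_C = 2.411 − 0.03369 = 2.377 mol/L.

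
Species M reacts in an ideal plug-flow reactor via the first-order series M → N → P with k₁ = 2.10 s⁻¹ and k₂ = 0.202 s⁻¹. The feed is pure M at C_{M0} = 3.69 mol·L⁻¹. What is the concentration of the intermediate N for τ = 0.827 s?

For first-order series with pure M initially, C_N(τ) = k₁C_{M0}/(k₂−k₁)·(e^(−k₁τ) − e^(−k₂τ)).
e^(−k₁τ) = e^(−2.10×0.827) = e^(−1.737) = 0.1761; e^(−k₂τ) = e^(−0.1671) = 0.8462.
C_N = 2.10×3.69/(0.202−2.10) × (0.1761−0.8462) = (-4.083)×(-0.6701) = 2.736 mol·L⁻¹.

2.74 mol·L⁻¹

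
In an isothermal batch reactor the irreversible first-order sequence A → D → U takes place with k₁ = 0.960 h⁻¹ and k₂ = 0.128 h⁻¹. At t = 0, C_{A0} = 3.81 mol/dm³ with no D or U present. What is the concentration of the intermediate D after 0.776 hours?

1.89 mol/dm³

For first-order series with pure A initially, C_D(t) = k₁C_{A0}/(k₂−k₁)·(e^(−k₁t) − e^(−k₂t)).
e^(−k₁t) = e^(−0.960×0.776) = e^(−0.7450) = 0.4748; e^(−k₂t) = e^(−0.09933) = 0.9054.
C_D = 0.960×3.81/(0.128−0.960) × (0.4748−0.9054) = (-4.396)×(-0.4307) = 1.893 mol/dm³.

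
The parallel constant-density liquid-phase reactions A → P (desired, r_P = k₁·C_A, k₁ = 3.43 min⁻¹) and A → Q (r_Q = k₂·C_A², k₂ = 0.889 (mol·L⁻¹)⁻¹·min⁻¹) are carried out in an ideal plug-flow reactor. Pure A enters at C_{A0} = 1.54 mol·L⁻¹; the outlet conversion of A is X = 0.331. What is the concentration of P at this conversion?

C_A = C_{A0}(1−X) = 1.030 mol·L⁻¹.
Along a PFR/batch, dC_P/dC_A = −r_P/(r_P+r_Q) = −k₁/(k₁+k₂·C_A).
Integrating from C_{A0} to C_A: C_P = (3.43/0.889)·ln[(3.43+0.889·1.54)/(3.43+0.889·1.03)] = 3.858·ln(4.799/4.346) = 0.3827 mol·L⁻¹.

0.383 mol·L⁻¹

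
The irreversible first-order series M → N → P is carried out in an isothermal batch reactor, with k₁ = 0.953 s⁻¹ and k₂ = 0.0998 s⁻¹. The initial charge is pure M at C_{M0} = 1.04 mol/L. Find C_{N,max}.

At the optimum, C_{N,max}/C_{M0} = (k₁/k₂)^[k₂/(k₂−k₁)].
= (0.953/0.0998)^(0.0998/(0.0998−0.953)) = (9.549)^(-0.1170) = 0.7680.
C_{N,max} = 0.7680×1.04 = 0.799 mol/L.

0.799 mol/L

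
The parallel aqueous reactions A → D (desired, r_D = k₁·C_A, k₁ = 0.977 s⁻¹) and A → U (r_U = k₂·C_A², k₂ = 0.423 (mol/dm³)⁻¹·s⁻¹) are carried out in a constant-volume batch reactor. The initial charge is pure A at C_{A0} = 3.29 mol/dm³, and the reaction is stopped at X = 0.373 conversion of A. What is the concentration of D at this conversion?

C_A = C_{A0}(1−X) = 2.063 mol/dm³.
Along a PFR/batch, dC_D/dC_A = −r_D/(r_D+r_U) = −k₁/(k₁+k₂·C_A).
Integrating from C_{A0} to C_A: C_D = (0.977/0.423)·ln[(0.977+0.423·3.29)/(0.977+0.423·2.06)] = 2.310·ln(2.369/1.850) = 0.5714 mol/dm³.

0.571 mol/dm³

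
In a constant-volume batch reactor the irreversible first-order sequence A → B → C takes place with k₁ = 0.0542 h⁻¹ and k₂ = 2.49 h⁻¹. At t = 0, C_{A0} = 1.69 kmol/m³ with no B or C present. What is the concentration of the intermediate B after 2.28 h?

0.0331 kmol/m³

Solving the coupled first-order balances gives C_B(t) = [k₁/(k₂−k₁)]·C_{A0}·(e^(−k₁t) − e^(−k₂t)).
e^(−k₁t) = e^(−0.0542×2.28) = e^(−0.1236) = 0.8838; e^(−k₂t) = e^(−5.677) = 0.003423.
C_B = 0.0542×1.69/(2.49−0.0542) × (0.8838−0.003423) = 0.03760×0.8803 = 0.03310 kmol/m³.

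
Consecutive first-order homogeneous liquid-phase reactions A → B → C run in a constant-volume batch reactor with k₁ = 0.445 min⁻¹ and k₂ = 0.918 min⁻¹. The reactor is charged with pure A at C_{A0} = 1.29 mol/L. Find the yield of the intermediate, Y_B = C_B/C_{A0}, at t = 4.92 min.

0.0951

Solving the coupled first-order balances gives C_B(t) = [k₁/(k₂−k₁)]·C_{A0}·(e^(−k₁t) − e^(−k₂t)).
e^(−k₁t) = e^(−0.445×4.92) = e^(−2.189) = 0.1120; e^(−k₂t) = e^(−4.517) = 0.01093.
C_B = 0.445×1.29/(0.918−0.445) × (0.1120−0.01093) = 1.214×0.1011 = 0.1226 mol/L.
Y_B = C_B/C_{A0} = 0.1226/1.29 = 0.0951.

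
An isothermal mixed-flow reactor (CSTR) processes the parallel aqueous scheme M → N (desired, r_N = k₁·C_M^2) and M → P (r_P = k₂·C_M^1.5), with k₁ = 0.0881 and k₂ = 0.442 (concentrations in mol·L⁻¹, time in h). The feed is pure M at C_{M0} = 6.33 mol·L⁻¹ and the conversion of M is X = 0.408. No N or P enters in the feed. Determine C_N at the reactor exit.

0.719 mol·L⁻¹

Exit C_M = C_{M0}(1−X) = 6.33×0.592 = 3.747 mol·L⁻¹.
Rates in a CSTR are evaluated at the outlet concentration: r_N = 0.0881×3.747^2 = 1.237, r_P = 0.442×3.747^1.5 = 3.206.
Fraction of consumed M going to N: r_N/(r_N+r_P) = 0.2784.
C_N = 0.2784·C_{M0}·X = 0.2784×6.33×0.408 = 0.719 mol·L⁻¹.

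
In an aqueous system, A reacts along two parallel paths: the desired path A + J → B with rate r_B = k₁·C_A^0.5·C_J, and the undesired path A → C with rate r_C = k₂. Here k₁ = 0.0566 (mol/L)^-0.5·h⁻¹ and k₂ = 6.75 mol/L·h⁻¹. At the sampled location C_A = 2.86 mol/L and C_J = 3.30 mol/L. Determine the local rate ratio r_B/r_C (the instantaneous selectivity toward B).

0.0468

S_{B/C} = r_B/r_C = (k₁·C_A^0.5·C_J)/(k₂) = (k₁/k₂)·C_A^0.5·C_J.
= (0.0566×2.860^0.5×3.300) / (6.75) = 0.3159/6.750 = 0.0468.
Since the desired path is higher order in A, keeping C_A high (PFR or concentrated feed) favours B.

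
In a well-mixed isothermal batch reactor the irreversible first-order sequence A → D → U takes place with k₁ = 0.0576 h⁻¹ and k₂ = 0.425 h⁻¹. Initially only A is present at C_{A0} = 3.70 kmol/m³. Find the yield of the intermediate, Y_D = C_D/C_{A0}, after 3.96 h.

0.0957

The intermediate concentration in a first-order A→B→C sequence is C_D = k₁C_{A0}(e^(−k₁t) − e^(−k₂t))/(k₂−k₁).
e^(−k₁t) = e^(−0.0576×3.96) = e^(−0.2281) = 0.7960; e^(−k₂t) = e^(−1.683) = 0.1858.
C_D = 0.0576×3.70/(0.425−0.0576) × (0.7960−0.1858) = 0.5801×0.6102 = 0.3540 kmol/m³.
Y_D = C_D/C_{A0} = 0.3540/3.70 = 0.0957.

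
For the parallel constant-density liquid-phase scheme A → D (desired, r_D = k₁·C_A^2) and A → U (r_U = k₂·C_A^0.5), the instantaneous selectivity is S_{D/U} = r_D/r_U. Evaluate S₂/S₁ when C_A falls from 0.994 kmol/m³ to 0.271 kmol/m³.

S_{D/U} = (k₁/k₂)·C_A^1.5, so S₂/S₁ = (C_{A,2}/C_{A,1})^1.5.
= (0.271/0.994)^1.5 = (0.2726)^1.5 = 0.142.
Selectivity toward D falls as C_A falls — high-concentration operation is favoured.

0.142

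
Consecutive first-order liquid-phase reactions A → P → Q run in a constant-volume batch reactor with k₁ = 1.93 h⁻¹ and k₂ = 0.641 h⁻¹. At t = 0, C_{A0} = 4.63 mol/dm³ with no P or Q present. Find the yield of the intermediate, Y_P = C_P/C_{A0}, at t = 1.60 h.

The intermediate concentration in a first-order A→B→C sequence is C_P = k₁C_{A0}(e^(−k₁t) − e^(−k₂t))/(k₂−k₁).
e^(−k₁t) = e^(−1.93×1.60) = e^(−3.088) = 0.04559; e^(−k₂t) = e^(−1.026) = 0.3586.
C_P = 1.93×4.63/(0.641−1.93) × (0.04559−0.3586) = (-6.932)×(-0.3130) = 2.170 mol/dm³.
Y_P = C_P/C_{A0} = 2.170/4.63 = 0.469.

0.469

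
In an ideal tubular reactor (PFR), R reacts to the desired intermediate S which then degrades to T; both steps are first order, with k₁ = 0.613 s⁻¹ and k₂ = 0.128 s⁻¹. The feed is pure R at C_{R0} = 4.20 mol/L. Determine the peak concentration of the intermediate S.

Evaluating C_S at τ_opt = ln(k₂/k₁)/(k₂−k₁) gives C_{S,max}/C_{R0} = (k₁/k₂)^[k₂/(k₂−k₁)].
= (0.613/0.128)^(0.128/(0.128−0.613)) = (4.789)^(-0.2639) = 0.6614.
C_{S,max} = 0.6614×4.20 = 2.78 mol/L.

2.78 mol/L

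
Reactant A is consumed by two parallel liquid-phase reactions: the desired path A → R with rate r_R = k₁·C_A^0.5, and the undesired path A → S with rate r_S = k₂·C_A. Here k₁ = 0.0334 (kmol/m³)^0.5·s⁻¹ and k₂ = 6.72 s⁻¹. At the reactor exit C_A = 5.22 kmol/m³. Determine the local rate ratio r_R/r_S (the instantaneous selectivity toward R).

0.00218

S_{R/S} = r_R/r_S = (k₁·C_A^0.5)/(k₂·C_A) = (k₁/k₂)·C_A^-0.5.
= (0.0334×5.220^0.5) / (6.72×5.220) = 0.07631/35.08 = 0.00218.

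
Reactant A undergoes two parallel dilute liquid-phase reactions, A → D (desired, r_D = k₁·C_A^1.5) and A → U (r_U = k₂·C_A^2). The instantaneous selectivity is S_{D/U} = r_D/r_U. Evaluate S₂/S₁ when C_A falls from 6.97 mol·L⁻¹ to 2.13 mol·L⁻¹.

S_{D/U} = (k₁/k₂)·C_A^-0.5, so S₂/S₁ = (C_{A,2}/C_{A,1})^-0.5.
= (2.13/6.97)^(-0.5) = (0.3056)^(-0.5) = 1.81.

1.81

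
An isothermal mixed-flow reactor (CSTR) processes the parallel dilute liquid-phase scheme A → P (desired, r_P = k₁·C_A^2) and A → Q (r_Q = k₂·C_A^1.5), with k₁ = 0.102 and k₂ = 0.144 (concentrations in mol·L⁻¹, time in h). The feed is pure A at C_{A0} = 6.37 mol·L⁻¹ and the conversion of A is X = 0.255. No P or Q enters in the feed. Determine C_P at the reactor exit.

Exit C_A = C_{A0}(1−X) = 6.37×0.745 = 4.746 mol·L⁻¹.
A CSTR operates uniformly at the exit composition, giving r_P = 2.297 and r_Q = 1.489 (each k·C_A^n at C_A = 4.746).
Fraction of consumed A going to P: r_P/(r_P+r_Q) = 0.6068.
C_P = 0.6068·C_{A0}·X = 0.6068×6.37×0.255 = 0.986 mol·L⁻¹.

0.986 mol·L⁻¹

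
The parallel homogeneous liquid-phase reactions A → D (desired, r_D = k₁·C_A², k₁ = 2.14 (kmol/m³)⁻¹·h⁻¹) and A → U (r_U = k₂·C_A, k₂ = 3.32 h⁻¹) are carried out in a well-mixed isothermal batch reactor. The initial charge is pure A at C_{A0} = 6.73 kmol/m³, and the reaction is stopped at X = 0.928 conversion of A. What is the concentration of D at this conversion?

C_A = C_{A0}(1−X) = 0.4846 kmol/m³.
Along a PFR/batch, dC_U/dC_A = −r_U/(r_D+r_U) = −k₂/(k₂+k₁·C_A).
Integrating from C_{A0} to C_A: C_U = (3.32/2.14)·ln[(3.32+2.14·6.73)/(3.32+2.14·0.485)] = 1.551·ln(17.72/4.357) = 2.177 kmol/m³.
Then C_D = (C_{A0}−C_A) − C_U = 6.245 − 2.177 = 4.069 kmol/m³.

4.07 kmol/m³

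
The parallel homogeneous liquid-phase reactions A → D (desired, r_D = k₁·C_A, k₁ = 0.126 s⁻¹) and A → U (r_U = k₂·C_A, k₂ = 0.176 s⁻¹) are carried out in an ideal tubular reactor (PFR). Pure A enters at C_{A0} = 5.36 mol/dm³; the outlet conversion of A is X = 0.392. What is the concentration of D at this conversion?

0.877 mol/dm³

C_A = C_{A0}(1−X) = 3.259 mol/dm³.
Both paths are first order in A, so the instantaneous fraction to D is constant: dC_D/d(−C_A) = k₁/(k₁+k₂) = 0.4172.
C_D = 0.4172·(C_{A0}−C_A) = 0.4172×2.101 = 0.877 mol/dm³.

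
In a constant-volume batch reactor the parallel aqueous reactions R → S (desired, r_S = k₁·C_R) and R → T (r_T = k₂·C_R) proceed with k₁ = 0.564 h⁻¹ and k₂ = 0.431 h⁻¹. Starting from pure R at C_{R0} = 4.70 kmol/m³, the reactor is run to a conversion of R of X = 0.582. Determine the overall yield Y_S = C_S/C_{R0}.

C_R = C_{R0}(1−X) = 1.965 kmol/m³.
Both paths are first order in R, so the instantaneous fraction to S is constant: dC_S/d(−C_R) = k₁/(k₁+k₂) = 0.5668.
C_S = 0.5668·(C_{R0}−C_R) = 0.5668×2.735 = 1.55 kmol/m³.
Y_S = C_S/C_{R0} = 1.551/4.70 = 0.330.

0.330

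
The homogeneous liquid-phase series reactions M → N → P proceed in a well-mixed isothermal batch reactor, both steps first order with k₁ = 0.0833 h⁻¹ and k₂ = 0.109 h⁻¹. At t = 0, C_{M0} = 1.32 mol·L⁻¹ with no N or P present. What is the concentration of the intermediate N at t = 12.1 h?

0.417 mol·L⁻¹

The intermediate concentration in a first-order A→B→C sequence is C_N = k₁C_{M0}(e^(−k₁t) − e^(−k₂t))/(k₂−k₁).
e^(−k₁t) = e^(−0.0833×12.1) = e^(−1.008) = 0.3650; e^(−k₂t) = e^(−1.319) = 0.2674.
C_N = 0.0833×1.32/(0.109−0.0833) × (0.3650−0.2674) = 4.278×0.09754 = 0.4173 mol·L⁻¹.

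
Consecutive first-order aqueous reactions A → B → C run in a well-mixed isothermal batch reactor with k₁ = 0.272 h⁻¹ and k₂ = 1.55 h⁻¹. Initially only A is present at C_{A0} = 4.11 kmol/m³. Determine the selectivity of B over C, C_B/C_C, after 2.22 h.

Solving the coupled first-order balances gives C_B(t) = [k₁/(k₂−k₁)]·C_{A0}·(e^(−k₁t) − e^(−k₂t)).
e^(−k₁t) = e^(−0.272×2.22) = e^(−0.6038) = 0.5467; e^(−k₂t) = e^(−3.441) = 0.03203.
C_B = 0.272×4.11/(1.55−0.272) × (0.5467−0.03203) = 0.8747×0.5147 = 0.4502 kmol/m³.
C_A = C_{A0}e^(−k₁t) = 2.247 kmol/m³, so C_C = C_{A0}−C_A−C_B = 1.413 kmol/m³; C_B/C_C = 0.319.

0.319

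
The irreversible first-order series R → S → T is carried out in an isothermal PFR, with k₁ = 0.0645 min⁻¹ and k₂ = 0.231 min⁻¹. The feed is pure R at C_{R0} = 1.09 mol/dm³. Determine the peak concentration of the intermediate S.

0.186 mol/dm³

Evaluating C_S at τ_opt = ln(k₂/k₁)/(k₂−k₁) gives C_{S,max}/C_{R0} = (k₁/k₂)^[k₂/(k₂−k₁)].
= (0.0645/0.231)^(0.231/(0.231−0.0645)) = (0.2792)^(1.387) = 0.1703.
C_{S,max} = 0.1703×1.09 = 0.186 mol/dm³.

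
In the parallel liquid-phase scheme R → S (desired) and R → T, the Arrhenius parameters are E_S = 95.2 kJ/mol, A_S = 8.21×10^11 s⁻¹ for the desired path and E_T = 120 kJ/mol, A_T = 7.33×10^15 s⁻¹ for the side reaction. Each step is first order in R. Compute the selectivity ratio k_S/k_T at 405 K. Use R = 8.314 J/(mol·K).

k_S/k_T = (A_S/A_T)·exp[−(E_S−E_T)/(RT)] = (A_S/A_T)·exp[(E_T−E_S)/(RT)].
(E_T−E_S)/(RT) = (120−95.2)×10³/(8.314×405) = 24800/3367 = 7.365.
k_S/k_T = (8.21×10^11/7.33×10^15)·exp(7.365) = 1.120×10^-4 × 1580 = 0.177.
Since E_S < E_T, lowering the temperature improves selectivity toward S.

0.177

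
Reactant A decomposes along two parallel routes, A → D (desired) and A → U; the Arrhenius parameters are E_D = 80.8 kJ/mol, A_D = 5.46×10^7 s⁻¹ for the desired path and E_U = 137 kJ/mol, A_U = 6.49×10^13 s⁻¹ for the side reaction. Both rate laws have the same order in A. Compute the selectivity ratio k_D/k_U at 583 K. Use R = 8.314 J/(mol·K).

0.0913

With equal orders, S_{D/U} = k_D/k_U = (A_D/A_U)·exp[(E_U−E_D)/(RT)].
(E_U−E_D)/(RT) = (137−80.8)×10³/(8.314×583) = 56200/4847 = 11.59.
k_D/k_U = (5.46×10^7/6.49×10^13)·exp(11.59) = 8.413×10^-7 × 1.085×10^5 = 0.0913.
Since E_D < E_U, lowering the temperature improves selectivity toward D.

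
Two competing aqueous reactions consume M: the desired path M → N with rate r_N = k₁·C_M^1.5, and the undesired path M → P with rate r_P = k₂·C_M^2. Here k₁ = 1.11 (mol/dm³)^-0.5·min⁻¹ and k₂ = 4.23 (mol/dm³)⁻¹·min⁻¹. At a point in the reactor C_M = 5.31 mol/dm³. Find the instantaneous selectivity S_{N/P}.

S_{N/P} = r_N/r_P = (k₁·C_M^1.5)/(k₂·C_M^2) = (k₁/k₂)·C_M^-0.5.
= (1.11×5.310^1.5) / (4.23×5.310^2) = 13.58/119.3 = 0.114.
The undesired path is higher order in M, so low C_M (CSTR or dilute feed) favours N.

0.114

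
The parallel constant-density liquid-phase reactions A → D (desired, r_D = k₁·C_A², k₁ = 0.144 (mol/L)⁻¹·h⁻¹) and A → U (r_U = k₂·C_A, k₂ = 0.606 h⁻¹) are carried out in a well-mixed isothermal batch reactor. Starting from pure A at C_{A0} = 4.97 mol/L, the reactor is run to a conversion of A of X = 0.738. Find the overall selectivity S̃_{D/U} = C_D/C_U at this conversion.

0.708

C_A = C_{A0}(1−X) = 1.302 mol/L.
Along a PFR/batch, dC_U/dC_A = −r_U/(r_D+r_U) = −k₂/(k₂+k₁·C_A).
Integrating from C_{A0} to C_A: C_U = (0.606/0.144)·ln[(0.606+0.144·4.97)/(0.606+0.144·1.30)] = 4.208·ln(1.322/0.7935) = 2.147 mol/L.
Then C_D = (C_{A0}−C_A) − C_U = 3.668 − 2.147 = 1.521 mol/L.
S̃_{D/U} = C_D/C_U = 1.521/2.147 = 0.708.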